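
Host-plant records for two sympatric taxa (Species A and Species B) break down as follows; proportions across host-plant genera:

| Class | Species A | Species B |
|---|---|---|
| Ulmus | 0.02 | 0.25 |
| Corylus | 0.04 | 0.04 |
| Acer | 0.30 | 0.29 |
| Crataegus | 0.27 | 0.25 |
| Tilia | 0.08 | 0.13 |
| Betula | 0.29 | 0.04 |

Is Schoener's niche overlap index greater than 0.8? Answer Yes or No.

Σ|p₁ᵢ − p₂ᵢ| = 0.23 + 0.00 + 0.01 + 0.02 + 0.05 + 0.25 = 0.56
D = 1 − ½ × 0.56 = 1 − 0.280 = 0.7200
D = 0.7200 < 0.8 → No.

No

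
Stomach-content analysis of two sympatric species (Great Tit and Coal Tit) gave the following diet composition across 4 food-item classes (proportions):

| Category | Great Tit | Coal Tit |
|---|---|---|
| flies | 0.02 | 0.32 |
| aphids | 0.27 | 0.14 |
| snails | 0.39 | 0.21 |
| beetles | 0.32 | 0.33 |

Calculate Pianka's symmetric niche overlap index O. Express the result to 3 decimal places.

0.772

Σ p₁ᵢp₂ᵢ = 0.0064 + 0.0378 + 0.0819 + 0.1056 = 0.2317
Σp_1ᵢ² = 0.02² + 0.27² + 0.39² + 0.32² = 0.0004 + 0.0729 + 0.1521 + 0.1024 = 0.3278
Σp_2ᵢ² = 0.32² + 0.14² + 0.21² + 0.33² = 0.1024 + 0.0196 + 0.0441 + 0.1089 = 0.2750
O = 0.2317 / √(0.3278 × 0.2750) = 0.2317 / 0.300242 = 0.77171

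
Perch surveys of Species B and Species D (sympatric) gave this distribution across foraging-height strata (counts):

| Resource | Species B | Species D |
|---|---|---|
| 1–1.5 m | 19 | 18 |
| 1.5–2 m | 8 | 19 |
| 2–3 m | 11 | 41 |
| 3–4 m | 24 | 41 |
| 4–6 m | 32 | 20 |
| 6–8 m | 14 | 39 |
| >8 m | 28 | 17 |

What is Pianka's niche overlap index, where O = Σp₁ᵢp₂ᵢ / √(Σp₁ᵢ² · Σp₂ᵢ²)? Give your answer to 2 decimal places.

0.81

Proportions for Species B (n=136): 19/136=0.1397, 8/136=0.0588, 11/136=0.0809, 24/136=0.1765, 32/136=0.2353, 14/136=0.1029, 28/136=0.2059
Proportions for Species D (n=195): 18/195=0.0923, 19/195=0.0974, 41/195=0.2103, 41/195=0.2103, 20/195=0.1026, 39/195=0.2000, 17/195=0.0872
Σ p₁ᵢp₂ᵢ = 0.012894 + 0.005727 + 0.017013 + 0.037118 + 0.024142 + 0.020580 + 0.017954 = 0.135428
Σp_1ᵢ² = 0.1397² + 0.0588² + 0.0809² + 0.1765² + 0.2353² + 0.1029² + 0.2059² = 0.019516 + 0.003457 + 0.006545 + 0.031152 + 0.055366 + 0.010588 + 0.042395 = 0.169019
Σp_2ᵢ² = 0.0923² + 0.0974² + 0.2103² + 0.2103² + 0.1026² + 0.2000² + 0.0872² = 0.008519 + 0.009487 + 0.044226 + 0.044226 + 0.010527 + 0.040000 + 0.007604 = 0.164589
O = 0.135428 / √(0.169019 × 0.164589) = 0.135428 / 0.1667893 = 0.8120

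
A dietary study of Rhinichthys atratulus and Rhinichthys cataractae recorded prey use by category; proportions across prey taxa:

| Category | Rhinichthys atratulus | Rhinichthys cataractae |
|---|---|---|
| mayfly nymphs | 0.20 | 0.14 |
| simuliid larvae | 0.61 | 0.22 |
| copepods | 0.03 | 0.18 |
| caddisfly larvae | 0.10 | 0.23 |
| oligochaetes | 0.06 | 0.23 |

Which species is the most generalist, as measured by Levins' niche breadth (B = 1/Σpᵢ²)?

Σp_atraᵢ² = 0.20² + 0.61² + 0.03² + 0.10² + 0.06² = 0.0400 + 0.3721 + 0.0009 + 0.0100 + 0.0036 = 0.4266
B_atra = 1 / 0.4266 = 2.3441
Σp_cataᵢ² = 0.14² + 0.22² + 0.18² + 0.23² + 0.23² = 0.0196 + 0.0484 + 0.0324 + 0.0529 + 0.0529 = 0.2062
B_cata = 1 / 0.2062 = 4.8497
Highest B → broadest niche (most generalist): Rhinichthys cataractae (B = 4.85).

Rhinichthys cataractae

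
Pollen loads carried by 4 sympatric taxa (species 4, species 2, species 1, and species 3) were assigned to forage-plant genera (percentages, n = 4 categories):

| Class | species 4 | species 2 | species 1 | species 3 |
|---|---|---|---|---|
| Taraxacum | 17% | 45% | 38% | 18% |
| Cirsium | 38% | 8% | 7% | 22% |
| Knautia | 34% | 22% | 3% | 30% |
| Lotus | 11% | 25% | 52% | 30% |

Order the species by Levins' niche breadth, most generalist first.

species 3 > species 4 > species 2 > species 1

Convert percentages to proportions (divide by 100).
Σp_4ᵢ² = 0.17² + 0.38² + 0.34² + 0.11² = 0.0289 + 0.1444 + 0.1156 + 0.0121 = 0.3010
B_4 = 1 / 0.3010 = 3.3223
Σp_2ᵢ² = 0.45² + 0.08² + 0.22² + 0.25² = 0.2025 + 0.0064 + 0.0484 + 0.0625 = 0.3198
B_2 = 1 / 0.3198 = 3.1270
Σp_1ᵢ² = 0.38² + 0.07² + 0.03² + 0.52² = 0.1444 + 0.0049 + 0.0009 + 0.2704 = 0.4206
B_1 = 1 / 0.4206 = 2.3776
Σp_3ᵢ² = 0.18² + 0.22² + 0.30² + 0.30² = 0.0324 + 0.0484 + 0.0900 + 0.0900 = 0.2608
B_3 = 1 / 0.2608 = 3.8344
Ranking by B (broadest → narrowest): species 3 (3.83) > species 4 (3.32) > species 2 (3.13) > species 1 (2.38)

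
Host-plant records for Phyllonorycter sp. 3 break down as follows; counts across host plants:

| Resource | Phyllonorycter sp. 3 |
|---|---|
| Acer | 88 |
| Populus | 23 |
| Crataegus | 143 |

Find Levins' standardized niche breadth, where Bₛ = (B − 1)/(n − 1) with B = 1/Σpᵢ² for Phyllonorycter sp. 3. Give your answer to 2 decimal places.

0.62

Proportions for Phyllonorycter sp. 3 (n=254): 88/254=0.3465, 23/254=0.0906, 143/254=0.5630
Σpᵢ² = 0.3465² + 0.0906² + 0.5630² = 0.120062 + 0.008208 + 0.316969 = 0.445239
B = 1 / 0.445239 = 2.2460
Bₛ = (B − 1)/(n − 1) = (2.2460 − 1)/(3 − 1) = 1.2460/2 = 0.6230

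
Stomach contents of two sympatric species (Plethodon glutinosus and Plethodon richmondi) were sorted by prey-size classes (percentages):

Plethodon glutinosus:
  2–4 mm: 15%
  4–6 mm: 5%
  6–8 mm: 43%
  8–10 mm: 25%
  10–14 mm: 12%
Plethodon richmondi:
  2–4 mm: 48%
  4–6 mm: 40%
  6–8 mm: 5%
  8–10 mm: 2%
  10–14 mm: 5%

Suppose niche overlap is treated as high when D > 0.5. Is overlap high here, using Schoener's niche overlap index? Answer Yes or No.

No

Convert percentages to proportions (divide by 100).
Σ|p₁ᵢ − p₂ᵢ| = 0.33 + 0.35 + 0.38 + 0.23 + 0.07 = 1.36
D = 1 − ½ × 1.36 = 1 − 0.680 = 0.3200
D = 0.3200 < 0.5 → No.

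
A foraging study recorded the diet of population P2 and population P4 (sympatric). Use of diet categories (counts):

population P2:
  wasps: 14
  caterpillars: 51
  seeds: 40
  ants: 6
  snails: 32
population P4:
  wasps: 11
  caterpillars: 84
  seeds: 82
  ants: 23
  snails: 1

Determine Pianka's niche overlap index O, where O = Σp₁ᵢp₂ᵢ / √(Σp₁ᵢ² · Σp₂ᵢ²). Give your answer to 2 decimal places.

Proportions for population P2 (n=143): 14/143=0.0979, 51/143=0.3566, 40/143=0.2797, 6/143=0.0420, 32/143=0.2238
Proportions for population P4 (n=201): 11/201=0.0547, 84/201=0.4179, 82/201=0.4080, 23/201=0.1144, 1/201=0.0050
Σ p₁ᵢp₂ᵢ = 0.005355 + 0.149023 + 0.114118 + 0.004805 + 0.001119 = 0.274420
Σp_1ᵢ² = 0.0979² + 0.3566² + 0.2797² + 0.0420² + 0.2238² = 0.009584 + 0.127164 + 0.078232 + 0.001764 + 0.050086 = 0.266830
Σp_2ᵢ² = 0.0547² + 0.4179² + 0.4080² + 0.1144² + 0.0050² = 0.002992 + 0.174640 + 0.166464 + 0.013087 + 0.000025 = 0.357208
O = 0.274420 / √(0.266830 × 0.357208) = 0.274420 / 0.3087293 = 0.8889

0.89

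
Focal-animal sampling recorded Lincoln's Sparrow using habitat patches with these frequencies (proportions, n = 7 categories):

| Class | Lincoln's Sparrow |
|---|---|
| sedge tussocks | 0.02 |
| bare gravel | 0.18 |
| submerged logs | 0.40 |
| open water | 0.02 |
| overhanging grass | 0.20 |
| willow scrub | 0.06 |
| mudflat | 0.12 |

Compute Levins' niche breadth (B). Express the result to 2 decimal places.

Σpᵢ² = 0.02² + 0.18² + 0.40² + 0.02² + 0.20² + 0.06² + 0.12² = 0.0004 + 0.0324 + 0.1600 + 0.0004 + 0.0400 + 0.0036 + 0.0144 = 0.2512
B = 1 / 0.2512 = 3.9809

3.98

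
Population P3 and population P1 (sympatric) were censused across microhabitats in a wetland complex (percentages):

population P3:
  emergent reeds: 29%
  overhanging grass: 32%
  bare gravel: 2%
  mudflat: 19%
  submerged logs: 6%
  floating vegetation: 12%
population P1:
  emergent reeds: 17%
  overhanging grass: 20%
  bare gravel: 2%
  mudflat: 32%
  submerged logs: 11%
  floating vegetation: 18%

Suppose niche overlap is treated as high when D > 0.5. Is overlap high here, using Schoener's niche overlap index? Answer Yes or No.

Yes

Convert percentages to proportions (divide by 100).
Σ|p₁ᵢ − p₂ᵢ| = 0.12 + 0.12 + 0.00 + 0.13 + 0.05 + 0.06 = 0.48
D = 1 − ½ × 0.48 = 1 − 0.240 = 0.7600
D = 0.7600 > 0.5 → Yes.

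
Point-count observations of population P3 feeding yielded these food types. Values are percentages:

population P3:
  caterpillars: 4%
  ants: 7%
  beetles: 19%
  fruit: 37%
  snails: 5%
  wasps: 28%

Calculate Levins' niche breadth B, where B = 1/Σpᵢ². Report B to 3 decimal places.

Convert percentages to proportions (divide by 100).
Σpᵢ² = 0.04² + 0.07² + 0.19² + 0.37² + 0.05² + 0.28² = 0.0016 + 0.0049 + 0.0361 + 0.1369 + 0.0025 + 0.0784 = 0.2604
B = 1 / 0.2604 = 3.84025

3.840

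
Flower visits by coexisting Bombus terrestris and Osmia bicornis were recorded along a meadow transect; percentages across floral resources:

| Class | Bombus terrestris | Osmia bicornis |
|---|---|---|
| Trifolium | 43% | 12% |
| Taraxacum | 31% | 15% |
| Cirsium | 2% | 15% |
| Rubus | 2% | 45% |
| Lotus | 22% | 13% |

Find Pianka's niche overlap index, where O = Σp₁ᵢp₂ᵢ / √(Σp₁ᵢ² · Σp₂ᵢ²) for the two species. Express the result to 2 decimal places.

0.46

Convert percentages to proportions (divide by 100).
Σ p₁ᵢp₂ᵢ = 0.0516 + 0.0465 + 0.0030 + 0.0090 + 0.0286 = 0.1387
Σp_1ᵢ² = 0.43² + 0.31² + 0.02² + 0.02² + 0.22² = 0.1849 + 0.0961 + 0.0004 + 0.0004 + 0.0484 = 0.3302
Σp_2ᵢ² = 0.12² + 0.15² + 0.15² + 0.45² + 0.13² = 0.0144 + 0.0225 + 0.0225 + 0.2025 + 0.0169 = 0.2788
O = 0.1387 / √(0.3302 × 0.2788) = 0.1387 / 0.30341 = 0.4571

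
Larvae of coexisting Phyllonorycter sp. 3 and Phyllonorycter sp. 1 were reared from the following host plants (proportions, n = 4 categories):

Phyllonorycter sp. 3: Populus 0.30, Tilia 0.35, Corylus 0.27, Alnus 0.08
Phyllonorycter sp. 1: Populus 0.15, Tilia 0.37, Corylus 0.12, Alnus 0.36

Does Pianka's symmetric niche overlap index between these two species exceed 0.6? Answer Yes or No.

Σ p₁ᵢp₂ᵢ = 0.0450 + 0.1295 + 0.0324 + 0.0288 = 0.2357
Σp_1ᵢ² = 0.30² + 0.35² + 0.27² + 0.08² = 0.0900 + 0.1225 + 0.0729 + 0.0064 = 0.2918
Σp_2ᵢ² = 0.15² + 0.37² + 0.12² + 0.36² = 0.0225 + 0.1369 + 0.0144 + 0.1296 = 0.3034
O = 0.2357 / √(0.2918 × 0.3034) = 0.2357 / 0.29754 = 0.7922
O = 0.7922 > 0.6 → Yes.

Yes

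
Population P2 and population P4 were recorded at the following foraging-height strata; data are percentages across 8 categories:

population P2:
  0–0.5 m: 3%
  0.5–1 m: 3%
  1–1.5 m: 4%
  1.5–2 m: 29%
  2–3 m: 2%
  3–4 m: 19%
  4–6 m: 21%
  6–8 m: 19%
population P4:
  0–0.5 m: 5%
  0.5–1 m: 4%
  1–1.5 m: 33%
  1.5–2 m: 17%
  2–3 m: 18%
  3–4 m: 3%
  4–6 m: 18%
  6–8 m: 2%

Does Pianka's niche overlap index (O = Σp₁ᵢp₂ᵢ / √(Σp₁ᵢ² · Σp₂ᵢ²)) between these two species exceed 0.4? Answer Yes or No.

Yes

Convert percentages to proportions (divide by 100).
Σ p₁ᵢp₂ᵢ = 0.0015 + 0.0012 + 0.0132 + 0.0493 + 0.0036 + 0.0057 + 0.0378 + 0.0038 = 0.1161
Σp_1ᵢ² = 0.03² + 0.03² + 0.04² + 0.29² + 0.02² + 0.19² + 0.21² + 0.19² = 0.0009 + 0.0009 + 0.0016 + 0.0841 + 0.0004 + 0.0361 + 0.0441 + 0.0361 = 0.2042
Σp_2ᵢ² = 0.05² + 0.04² + 0.33² + 0.17² + 0.18² + 0.03² + 0.18² + 0.02² = 0.0025 + 0.0016 + 0.1089 + 0.0289 + 0.0324 + 0.0009 + 0.0324 + 0.0004 = 0.2080
O = 0.1161 / √(0.2042 × 0.2080) = 0.1161 / 0.20609 = 0.5633
O = 0.5633 > 0.4 → Yes.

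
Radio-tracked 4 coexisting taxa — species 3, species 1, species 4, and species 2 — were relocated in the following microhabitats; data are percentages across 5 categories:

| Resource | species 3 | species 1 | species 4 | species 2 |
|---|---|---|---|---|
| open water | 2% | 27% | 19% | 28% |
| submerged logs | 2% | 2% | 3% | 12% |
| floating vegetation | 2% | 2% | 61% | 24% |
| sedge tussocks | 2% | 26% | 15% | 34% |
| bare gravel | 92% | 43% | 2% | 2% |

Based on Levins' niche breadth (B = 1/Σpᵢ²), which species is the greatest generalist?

Convert percentages to proportions (divide by 100).
Σp_3ᵢ² = 0.02² + 0.02² + 0.02² + 0.02² + 0.92² = 0.0004 + 0.0004 + 0.0004 + 0.0004 + 0.8464 = 0.8480
B_3 = 1 / 0.8480 = 1.1792
Σp_1ᵢ² = 0.27² + 0.02² + 0.02² + 0.26² + 0.43² = 0.0729 + 0.0004 + 0.0004 + 0.0676 + 0.1849 = 0.3262
B_1 = 1 / 0.3262 = 3.0656
Σp_4ᵢ² = 0.19² + 0.03² + 0.61² + 0.15² + 0.02² = 0.0361 + 0.0009 + 0.3721 + 0.0225 + 0.0004 = 0.4320
B_4 = 1 / 0.4320 = 2.3148
Σp_2ᵢ² = 0.28² + 0.12² + 0.24² + 0.34² + 0.02² = 0.0784 + 0.0144 + 0.0576 + 0.1156 + 0.0004 = 0.2664
B_2 = 1 / 0.2664 = 3.7538
Highest B → broadest niche (most generalist): species 2 (B = 3.75).

species 2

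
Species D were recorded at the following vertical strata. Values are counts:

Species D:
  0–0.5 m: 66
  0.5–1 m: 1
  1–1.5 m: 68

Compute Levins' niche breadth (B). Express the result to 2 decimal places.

Proportions for Species D (n=135): 66/135=0.4889, 1/135=0.0074, 68/135=0.5037
Σpᵢ² = 0.4889² + 0.0074² + 0.5037² = 0.239023 + 0.000055 + 0.253714 = 0.492792
B = 1 / 0.492792 = 2.0293

2.03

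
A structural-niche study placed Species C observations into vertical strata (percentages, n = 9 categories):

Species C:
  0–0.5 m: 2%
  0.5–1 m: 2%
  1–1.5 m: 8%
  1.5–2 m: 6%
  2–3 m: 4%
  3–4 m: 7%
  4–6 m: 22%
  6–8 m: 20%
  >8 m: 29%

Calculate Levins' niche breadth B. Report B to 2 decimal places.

Convert percentages to proportions (divide by 100).
Σpᵢ² = 0.02² + 0.02² + 0.08² + 0.06² + 0.04² + 0.07² + 0.22² + 0.20² + 0.29² = 0.0004 + 0.0004 + 0.0064 + 0.0036 + 0.0016 + 0.0049 + 0.0484 + 0.0400 + 0.0841 = 0.1898
B = 1 / 0.1898 = 5.2687

5.27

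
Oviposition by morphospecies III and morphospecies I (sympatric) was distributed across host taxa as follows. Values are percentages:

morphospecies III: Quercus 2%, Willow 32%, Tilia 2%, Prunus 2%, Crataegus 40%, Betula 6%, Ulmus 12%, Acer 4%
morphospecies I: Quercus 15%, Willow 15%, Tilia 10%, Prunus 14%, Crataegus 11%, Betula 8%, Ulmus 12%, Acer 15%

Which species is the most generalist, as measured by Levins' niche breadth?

Convert percentages to proportions (divide by 100).
Σp_IIIᵢ² = 0.02² + 0.32² + 0.02² + 0.02² + 0.40² + 0.06² + 0.12² + 0.04² = 0.0004 + 0.1024 + 0.0004 + 0.0004 + 0.1600 + 0.0036 + 0.0144 + 0.0016 = 0.2832
B_III = 1 / 0.2832 = 3.5311
Σp_Iᵢ² = 0.15² + 0.15² + 0.10² + 0.14² + 0.11² + 0.08² + 0.12² + 0.15² = 0.0225 + 0.0225 + 0.0100 + 0.0196 + 0.0121 + 0.0064 + 0.0144 + 0.0225 = 0.1300
B_I = 1 / 0.1300 = 7.6923
Highest B → broadest niche (most generalist): morphospecies I (B = 7.69).

morphospecies I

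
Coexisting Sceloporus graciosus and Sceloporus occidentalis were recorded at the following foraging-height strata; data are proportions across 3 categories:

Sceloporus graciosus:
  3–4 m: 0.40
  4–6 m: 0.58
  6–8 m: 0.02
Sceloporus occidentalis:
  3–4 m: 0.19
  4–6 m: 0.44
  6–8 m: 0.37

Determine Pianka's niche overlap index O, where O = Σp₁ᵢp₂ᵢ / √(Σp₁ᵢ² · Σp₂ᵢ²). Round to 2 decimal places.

Σ p₁ᵢp₂ᵢ = 0.0760 + 0.2552 + 0.0074 = 0.3386
Σp_1ᵢ² = 0.40² + 0.58² + 0.02² = 0.1600 + 0.3364 + 0.0004 = 0.4968
Σp_2ᵢ² = 0.19² + 0.44² + 0.37² = 0.0361 + 0.1936 + 0.1369 = 0.3666
O = 0.3386 / √(0.4968 × 0.3666) = 0.3386 / 0.42676 = 0.7934

0.79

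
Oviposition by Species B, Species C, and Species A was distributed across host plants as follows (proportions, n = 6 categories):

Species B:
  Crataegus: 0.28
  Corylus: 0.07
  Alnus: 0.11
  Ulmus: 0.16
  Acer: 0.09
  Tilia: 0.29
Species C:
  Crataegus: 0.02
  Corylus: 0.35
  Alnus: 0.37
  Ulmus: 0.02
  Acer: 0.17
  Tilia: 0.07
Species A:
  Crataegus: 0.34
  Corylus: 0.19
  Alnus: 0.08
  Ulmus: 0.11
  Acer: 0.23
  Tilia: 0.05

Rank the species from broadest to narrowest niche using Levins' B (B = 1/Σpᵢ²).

Σp_Bᵢ² = 0.28² + 0.07² + 0.11² + 0.16² + 0.09² + 0.29² = 0.0784 + 0.0049 + 0.0121 + 0.0256 + 0.0081 + 0.0841 = 0.2132
B_B = 1 / 0.2132 = 4.6904
Σp_Cᵢ² = 0.02² + 0.35² + 0.37² + 0.02² + 0.17² + 0.07² = 0.0004 + 0.1225 + 0.1369 + 0.0004 + 0.0289 + 0.0049 = 0.2940
B_C = 1 / 0.2940 = 3.4014
Σp_Aᵢ² = 0.34² + 0.19² + 0.08² + 0.11² + 0.23² + 0.05² = 0.1156 + 0.0361 + 0.0064 + 0.0121 + 0.0529 + 0.0025 = 0.2256
B_A = 1 / 0.2256 = 4.4326
Ranking by B (broadest → narrowest): Species B (4.69) > Species A (4.43) > Species C (3.40)

Species B > Species A > Species C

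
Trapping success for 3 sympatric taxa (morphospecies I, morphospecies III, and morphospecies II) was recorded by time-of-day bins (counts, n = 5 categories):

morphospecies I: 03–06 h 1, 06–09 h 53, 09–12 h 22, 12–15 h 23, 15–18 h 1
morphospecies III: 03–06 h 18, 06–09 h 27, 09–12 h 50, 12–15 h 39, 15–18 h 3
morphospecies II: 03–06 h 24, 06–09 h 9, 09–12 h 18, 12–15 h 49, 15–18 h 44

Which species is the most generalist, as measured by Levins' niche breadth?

morphospecies II

Proportions for morphospecies I (n=100): 1/100=0.0100, 53/100=0.5300, 22/100=0.2200, 23/100=0.2300, 1/100=0.0100
Proportions for morphospecies III (n=137): 18/137=0.1314, 27/137=0.1971, 50/137=0.3650, 39/137=0.2847, 3/137=0.0219
Proportions for morphospecies II (n=144): 24/144=0.1667, 9/144=0.0625, 18/144=0.1250, 49/144=0.3403, 44/144=0.3056
Σp_Iᵢ² = 0.0100² + 0.5300² + 0.2200² + 0.2300² + 0.0100² = 0.000100 + 0.280900 + 0.048400 + 0.052900 + 0.000100 = 0.382400
B_I = 1 / 0.382400 = 2.6151
Σp_IIIᵢ² = 0.1314² + 0.1971² + 0.3650² + 0.2847² + 0.0219² = 0.017266 + 0.038848 + 0.133225 + 0.081054 + 0.000480 = 0.270873
B_III = 1 / 0.270873 = 3.6918
Σp_IIᵢ² = 0.1667² + 0.0625² + 0.1250² + 0.3403² + 0.3056² = 0.027789 + 0.003906 + 0.015625 + 0.115804 + 0.093391 = 0.256515
B_II = 1 / 0.256515 = 3.8984
Highest B → broadest niche (most generalist): morphospecies II (B = 3.90).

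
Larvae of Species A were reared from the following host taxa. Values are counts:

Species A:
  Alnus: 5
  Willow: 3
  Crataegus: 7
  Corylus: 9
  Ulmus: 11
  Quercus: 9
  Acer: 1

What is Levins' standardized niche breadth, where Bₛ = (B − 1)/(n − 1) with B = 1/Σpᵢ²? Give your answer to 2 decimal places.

Proportions for Species A (n=45): 5/45=0.1111, 3/45=0.0667, 7/45=0.1556, 9/45=0.2000, 11/45=0.2444, 9/45=0.2000, 1/45=0.0222
Σpᵢ² = 0.1111² + 0.0667² + 0.1556² + 0.2000² + 0.2444² + 0.2000² + 0.0222² = 0.012343 + 0.004449 + 0.024211 + 0.040000 + 0.059731 + 0.040000 + 0.000493 = 0.181227
B = 1 / 0.181227 = 5.5179
Bₛ = (B − 1)/(n − 1) = (5.5179 − 1)/(7 − 1) = 4.5179/6 = 0.7530

0.75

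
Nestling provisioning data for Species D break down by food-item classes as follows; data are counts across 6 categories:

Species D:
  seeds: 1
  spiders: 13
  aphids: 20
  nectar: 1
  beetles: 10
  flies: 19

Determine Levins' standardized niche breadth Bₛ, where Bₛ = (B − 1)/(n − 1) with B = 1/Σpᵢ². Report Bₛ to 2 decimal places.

0.59

Proportions for Species D (n=64): 1/64=0.0156, 13/64=0.2031, 20/64=0.3125, 1/64=0.0156, 10/64=0.1563, 19/64=0.2969
Σpᵢ² = 0.0156² + 0.2031² + 0.3125² + 0.0156² + 0.1563² + 0.2969² = 0.000243 + 0.041250 + 0.097656 + 0.000243 + 0.024430 + 0.088150 = 0.251972
B = 1 / 0.251972 = 3.9687
Bₛ = (B − 1)/(n − 1) = (3.9687 − 1)/(6 − 1) = 2.9687/5 = 0.5937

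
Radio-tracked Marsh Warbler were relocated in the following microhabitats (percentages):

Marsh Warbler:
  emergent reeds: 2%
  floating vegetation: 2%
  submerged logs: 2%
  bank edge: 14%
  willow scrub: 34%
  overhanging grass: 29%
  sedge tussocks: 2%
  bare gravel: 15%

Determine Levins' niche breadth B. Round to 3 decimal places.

Convert percentages to proportions (divide by 100).
Σpᵢ² = 0.02² + 0.02² + 0.02² + 0.14² + 0.34² + 0.29² + 0.02² + 0.15² = 0.0004 + 0.0004 + 0.0004 + 0.0196 + 0.1156 + 0.0841 + 0.0004 + 0.0225 = 0.2434
B = 1 / 0.2434 = 4.10846

4.108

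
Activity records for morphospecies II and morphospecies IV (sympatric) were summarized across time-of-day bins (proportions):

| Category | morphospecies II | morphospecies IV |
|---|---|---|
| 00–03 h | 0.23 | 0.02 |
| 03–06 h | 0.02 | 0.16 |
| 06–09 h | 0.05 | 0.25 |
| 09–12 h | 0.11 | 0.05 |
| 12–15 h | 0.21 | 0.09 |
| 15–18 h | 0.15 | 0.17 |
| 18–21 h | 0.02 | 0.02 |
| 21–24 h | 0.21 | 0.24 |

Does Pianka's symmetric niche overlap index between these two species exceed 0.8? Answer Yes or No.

No

Σ p₁ᵢp₂ᵢ = 0.0046 + 0.0032 + 0.0125 + 0.0055 + 0.0189 + 0.0255 + 0.0004 + 0.0504 = 0.1210
Σp_1ᵢ² = 0.23² + 0.02² + 0.05² + 0.11² + 0.21² + 0.15² + 0.02² + 0.21² = 0.0529 + 0.0004 + 0.0025 + 0.0121 + 0.0441 + 0.0225 + 0.0004 + 0.0441 = 0.1790
Σp_2ᵢ² = 0.02² + 0.16² + 0.25² + 0.05² + 0.09² + 0.17² + 0.02² + 0.24² = 0.0004 + 0.0256 + 0.0625 + 0.0025 + 0.0081 + 0.0289 + 0.0004 + 0.0576 = 0.1860
O = 0.1210 / √(0.1790 × 0.1860) = 0.1210 / 0.18247 = 0.6631
O = 0.6631 < 0.8 → No.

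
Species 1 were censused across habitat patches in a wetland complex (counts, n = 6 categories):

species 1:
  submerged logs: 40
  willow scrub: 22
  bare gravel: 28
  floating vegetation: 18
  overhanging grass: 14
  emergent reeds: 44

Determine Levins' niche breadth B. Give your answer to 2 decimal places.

5.18

Proportions for species 1 (n=166): 40/166=0.2410, 22/166=0.1325, 28/166=0.1687, 18/166=0.1084, 14/166=0.0843, 44/166=0.2651
Σpᵢ² = 0.2410² + 0.1325² + 0.1687² + 0.1084² + 0.0843² + 0.2651² = 0.058081 + 0.017556 + 0.028460 + 0.011751 + 0.007106 + 0.070278 = 0.193232
B = 1 / 0.193232 = 5.1751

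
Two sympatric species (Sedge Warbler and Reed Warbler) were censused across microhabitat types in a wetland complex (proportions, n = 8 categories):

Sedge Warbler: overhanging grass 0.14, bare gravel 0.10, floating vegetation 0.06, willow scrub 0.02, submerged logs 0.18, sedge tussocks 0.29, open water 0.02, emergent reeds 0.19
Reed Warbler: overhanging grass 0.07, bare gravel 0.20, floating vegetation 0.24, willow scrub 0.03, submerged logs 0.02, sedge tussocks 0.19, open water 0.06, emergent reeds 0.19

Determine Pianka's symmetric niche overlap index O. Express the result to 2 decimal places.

Σ p₁ᵢp₂ᵢ = 0.0098 + 0.0200 + 0.0144 + 0.0006 + 0.0036 + 0.0551 + 0.0012 + 0.0361 = 0.1408
Σp_1ᵢ² = 0.14² + 0.10² + 0.06² + 0.02² + 0.18² + 0.29² + 0.02² + 0.19² = 0.0196 + 0.0100 + 0.0036 + 0.0004 + 0.0324 + 0.0841 + 0.0004 + 0.0361 = 0.1866
Σp_2ᵢ² = 0.07² + 0.20² + 0.24² + 0.03² + 0.02² + 0.19² + 0.06² + 0.19² = 0.0049 + 0.0400 + 0.0576 + 0.0009 + 0.0004 + 0.0361 + 0.0036 + 0.0361 = 0.1796
O = 0.1408 / √(0.1866 × 0.1796) = 0.1408 / 0.18307 = 0.7691

0.77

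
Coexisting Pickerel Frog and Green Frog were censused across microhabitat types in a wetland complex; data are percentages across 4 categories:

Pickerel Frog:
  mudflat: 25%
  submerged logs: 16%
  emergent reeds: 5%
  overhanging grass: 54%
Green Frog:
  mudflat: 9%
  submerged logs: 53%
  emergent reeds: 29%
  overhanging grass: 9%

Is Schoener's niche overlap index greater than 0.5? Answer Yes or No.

No

Convert percentages to proportions (divide by 100).
Σ|p₁ᵢ − p₂ᵢ| = 0.16 + 0.37 + 0.24 + 0.45 = 1.22
D = 1 − ½ × 1.22 = 1 − 0.610 = 0.3900
D = 0.3900 < 0.5 → No.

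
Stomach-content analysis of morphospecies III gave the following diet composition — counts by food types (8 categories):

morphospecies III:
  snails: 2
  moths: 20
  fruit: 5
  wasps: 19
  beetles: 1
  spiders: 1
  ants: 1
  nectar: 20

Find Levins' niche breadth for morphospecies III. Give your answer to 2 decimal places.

Proportions for morphospecies III (n=69): 2/69=0.0290, 20/69=0.2899, 5/69=0.0725, 19/69=0.2754, 1/69=0.0145, 1/69=0.0145, 1/69=0.0145, 20/69=0.2899
Σpᵢ² = 0.0290² + 0.2899² + 0.0725² + 0.2754² + 0.0145² + 0.0145² + 0.0145² + 0.2899² = 0.000841 + 0.084042 + 0.005256 + 0.075845 + 0.000210 + 0.000210 + 0.000210 + 0.084042 = 0.250656
B = 1 / 0.250656 = 3.9895

3.99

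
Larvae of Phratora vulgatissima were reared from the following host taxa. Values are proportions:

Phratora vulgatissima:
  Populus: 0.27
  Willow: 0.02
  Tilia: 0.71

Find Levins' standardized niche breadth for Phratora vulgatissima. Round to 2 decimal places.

Σpᵢ² = 0.27² + 0.02² + 0.71² = 0.0729 + 0.0004 + 0.5041 = 0.5774
B = 1 / 0.5774 = 1.7319
Bₛ = (B − 1)/(n − 1) = (1.7319 − 1)/(3 − 1) = 0.7319/2 = 0.3660

0.37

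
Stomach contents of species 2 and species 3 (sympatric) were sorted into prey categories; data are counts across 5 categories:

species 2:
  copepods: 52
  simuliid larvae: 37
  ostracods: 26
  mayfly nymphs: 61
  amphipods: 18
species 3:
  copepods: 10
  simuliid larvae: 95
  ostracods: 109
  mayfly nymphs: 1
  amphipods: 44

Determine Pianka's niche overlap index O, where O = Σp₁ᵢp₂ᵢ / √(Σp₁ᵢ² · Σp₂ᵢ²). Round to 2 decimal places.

Proportions for species 2 (n=194): 52/194=0.2680, 37/194=0.1907, 26/194=0.1340, 61/194=0.3144, 18/194=0.0928
Proportions for species 3 (n=259): 10/259=0.0386, 95/259=0.3668, 109/259=0.4208, 1/259=0.0039, 44/259=0.1699
Σ p₁ᵢp₂ᵢ = 0.010345 + 0.069949 + 0.056387 + 0.001226 + 0.015767 = 0.153674
Σp_1ᵢ² = 0.2680² + 0.1907² + 0.1340² + 0.3144² + 0.0928² = 0.071824 + 0.036366 + 0.017956 + 0.098847 + 0.008612 = 0.233605
Σp_2ᵢ² = 0.0386² + 0.3668² + 0.4208² + 0.0039² + 0.1699² = 0.001490 + 0.134542 + 0.177073 + 0.000015 + 0.028866 = 0.341986
O = 0.153674 / √(0.233605 × 0.341986) = 0.153674 / 0.2826476 = 0.5437

0.54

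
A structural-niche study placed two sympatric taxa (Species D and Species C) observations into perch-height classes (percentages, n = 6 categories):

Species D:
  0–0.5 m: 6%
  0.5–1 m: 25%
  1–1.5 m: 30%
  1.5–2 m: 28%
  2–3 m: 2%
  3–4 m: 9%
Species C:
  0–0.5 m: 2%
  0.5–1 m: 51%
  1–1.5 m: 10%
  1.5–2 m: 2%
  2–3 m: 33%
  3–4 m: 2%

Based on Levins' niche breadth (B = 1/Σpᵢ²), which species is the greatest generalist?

Convert percentages to proportions (divide by 100).
Σp_Dᵢ² = 0.06² + 0.25² + 0.30² + 0.28² + 0.02² + 0.09² = 0.0036 + 0.0625 + 0.0900 + 0.0784 + 0.0004 + 0.0081 = 0.2430
B_D = 1 / 0.2430 = 4.1152
Σp_Cᵢ² = 0.02² + 0.51² + 0.10² + 0.02² + 0.33² + 0.02² = 0.0004 + 0.2601 + 0.0100 + 0.0004 + 0.1089 + 0.0004 = 0.3802
B_C = 1 / 0.3802 = 2.6302
Highest B → broadest niche (most generalist): Species D (B = 4.12).

Species D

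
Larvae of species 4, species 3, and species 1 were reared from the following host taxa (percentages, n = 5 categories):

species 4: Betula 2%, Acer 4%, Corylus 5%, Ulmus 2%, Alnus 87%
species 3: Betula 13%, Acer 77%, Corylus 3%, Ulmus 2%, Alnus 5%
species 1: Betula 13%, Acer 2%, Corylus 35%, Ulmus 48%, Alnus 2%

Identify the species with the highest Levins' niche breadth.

Convert percentages to proportions (divide by 100).
Σp_4ᵢ² = 0.02² + 0.04² + 0.05² + 0.02² + 0.87² = 0.0004 + 0.0016 + 0.0025 + 0.0004 + 0.7569 = 0.7618
B_4 = 1 / 0.7618 = 1.3127
Σp_3ᵢ² = 0.13² + 0.77² + 0.03² + 0.02² + 0.05² = 0.0169 + 0.5929 + 0.0009 + 0.0004 + 0.0025 = 0.6136
B_3 = 1 / 0.6136 = 1.6297
Σp_1ᵢ² = 0.13² + 0.02² + 0.35² + 0.48² + 0.02² = 0.0169 + 0.0004 + 0.1225 + 0.2304 + 0.0004 = 0.3706
B_1 = 1 / 0.3706 = 2.6983
Highest B → broadest niche (most generalist): species 1 (B = 2.70).

species 1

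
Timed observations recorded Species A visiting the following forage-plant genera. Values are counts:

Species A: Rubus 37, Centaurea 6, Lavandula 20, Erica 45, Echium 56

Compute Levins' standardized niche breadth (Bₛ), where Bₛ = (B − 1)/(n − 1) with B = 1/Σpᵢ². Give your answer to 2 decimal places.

0.72

Proportions for Species A (n=164): 37/164=0.2256, 6/164=0.0366, 20/164=0.1220, 45/164=0.2744, 56/164=0.3415
Σpᵢ² = 0.2256² + 0.0366² + 0.1220² + 0.2744² + 0.3415² = 0.050895 + 0.001340 + 0.014884 + 0.075295 + 0.116622 = 0.259036
B = 1 / 0.259036 = 3.8605
Bₛ = (B − 1)/(n − 1) = (3.8605 − 1)/(5 − 1) = 2.8605/4 = 0.7151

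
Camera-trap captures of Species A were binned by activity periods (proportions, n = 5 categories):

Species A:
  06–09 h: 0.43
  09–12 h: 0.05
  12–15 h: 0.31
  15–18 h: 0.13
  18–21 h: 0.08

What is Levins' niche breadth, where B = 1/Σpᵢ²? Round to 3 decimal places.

3.259

Σpᵢ² = 0.43² + 0.05² + 0.31² + 0.13² + 0.08² = 0.1849 + 0.0025 + 0.0961 + 0.0169 + 0.0064 = 0.3068
B = 1 / 0.3068 = 3.25945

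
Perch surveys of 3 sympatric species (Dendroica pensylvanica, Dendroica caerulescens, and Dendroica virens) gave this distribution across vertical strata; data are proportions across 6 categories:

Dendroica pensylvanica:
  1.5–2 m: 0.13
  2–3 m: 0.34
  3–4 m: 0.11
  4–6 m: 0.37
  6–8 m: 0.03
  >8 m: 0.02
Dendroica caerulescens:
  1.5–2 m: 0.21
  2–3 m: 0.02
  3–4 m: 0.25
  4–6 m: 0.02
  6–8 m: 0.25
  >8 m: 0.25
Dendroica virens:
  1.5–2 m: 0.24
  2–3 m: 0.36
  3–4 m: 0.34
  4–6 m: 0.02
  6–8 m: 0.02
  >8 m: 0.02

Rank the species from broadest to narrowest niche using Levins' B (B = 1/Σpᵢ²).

Σp_pensᵢ² = 0.13² + 0.34² + 0.11² + 0.37² + 0.03² + 0.02² = 0.0169 + 0.1156 + 0.0121 + 0.1369 + 0.0009 + 0.0004 = 0.2828
B_pens = 1 / 0.2828 = 3.5361
Σp_caerᵢ² = 0.21² + 0.02² + 0.25² + 0.02² + 0.25² + 0.25² = 0.0441 + 0.0004 + 0.0625 + 0.0004 + 0.0625 + 0.0625 = 0.2324
B_caer = 1 / 0.2324 = 4.3029
Σp_vireᵢ² = 0.24² + 0.36² + 0.34² + 0.02² + 0.02² + 0.02² = 0.0576 + 0.1296 + 0.1156 + 0.0004 + 0.0004 + 0.0004 = 0.3040
B_vire = 1 / 0.3040 = 3.2895
Ranking by B (broadest → narrowest): Dendroica caerulescens (4.30) > Dendroica pensylvanica (3.54) > Dendroica virens (3.29)

Dendroica caerulescens > Dendroica pensylvanica > Dendroica virens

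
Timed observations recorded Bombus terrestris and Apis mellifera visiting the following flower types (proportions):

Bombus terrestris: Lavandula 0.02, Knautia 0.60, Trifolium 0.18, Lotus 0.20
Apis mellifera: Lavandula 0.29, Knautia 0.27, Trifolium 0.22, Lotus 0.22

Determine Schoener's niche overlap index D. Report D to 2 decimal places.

0.67

Σ|p₁ᵢ − p₂ᵢ| = 0.27 + 0.33 + 0.04 + 0.02 = 0.66
D = 1 − ½ × 0.66 = 1 − 0.330 = 0.6700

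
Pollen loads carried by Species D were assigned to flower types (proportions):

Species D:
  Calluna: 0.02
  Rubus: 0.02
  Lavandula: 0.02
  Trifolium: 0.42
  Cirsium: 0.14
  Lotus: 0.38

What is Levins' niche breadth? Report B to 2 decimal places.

Σpᵢ² = 0.02² + 0.02² + 0.02² + 0.42² + 0.14² + 0.38² = 0.0004 + 0.0004 + 0.0004 + 0.1764 + 0.0196 + 0.1444 = 0.3416
B = 1 / 0.3416 = 2.9274

2.93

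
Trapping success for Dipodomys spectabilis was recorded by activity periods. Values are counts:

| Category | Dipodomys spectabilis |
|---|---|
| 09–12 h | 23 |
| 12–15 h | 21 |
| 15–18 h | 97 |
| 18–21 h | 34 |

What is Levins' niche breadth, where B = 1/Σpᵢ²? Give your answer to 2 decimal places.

2.65

Proportions for Dipodomys spectabilis (n=175): 23/175=0.1314, 21/175=0.1200, 97/175=0.5543, 34/175=0.1943
Σpᵢ² = 0.1314² + 0.1200² + 0.5543² + 0.1943² = 0.017266 + 0.014400 + 0.307248 + 0.037752 = 0.376666
B = 1 / 0.376666 = 2.6549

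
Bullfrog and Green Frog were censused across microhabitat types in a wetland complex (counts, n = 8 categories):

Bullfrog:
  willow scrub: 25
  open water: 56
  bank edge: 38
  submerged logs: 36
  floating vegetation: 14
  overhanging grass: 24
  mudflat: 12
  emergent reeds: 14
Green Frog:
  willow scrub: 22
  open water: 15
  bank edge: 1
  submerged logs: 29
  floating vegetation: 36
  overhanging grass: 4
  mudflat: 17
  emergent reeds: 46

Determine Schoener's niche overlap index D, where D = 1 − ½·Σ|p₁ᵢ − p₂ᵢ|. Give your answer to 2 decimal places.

Proportions for Bullfrog (n=219): 25/219=0.1142, 56/219=0.2557, 38/219=0.1735, 36/219=0.1644, 14/219=0.0639, 24/219=0.1096, 12/219=0.0548, 14/219=0.0639
Proportions for Green Frog (n=170): 22/170=0.1294, 15/170=0.0882, 1/170=0.0059, 29/170=0.1706, 36/170=0.2118, 4/170=0.0235, 17/170=0.1000, 46/170=0.2706
Σ|p₁ᵢ − p₂ᵢ| = 0.0152 + 0.1675 + 0.1676 + 0.0062 + 0.1479 + 0.0861 + 0.0452 + 0.2067 = 0.8424
D = 1 − ½ × 0.8424 = 1 − 0.42120 = 0.57880

0.58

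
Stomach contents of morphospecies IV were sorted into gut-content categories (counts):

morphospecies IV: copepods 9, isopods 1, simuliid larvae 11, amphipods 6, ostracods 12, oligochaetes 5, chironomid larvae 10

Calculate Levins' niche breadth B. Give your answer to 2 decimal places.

Proportions for morphospecies IV (n=54): 9/54=0.1667, 1/54=0.0185, 11/54=0.2037, 6/54=0.1111, 12/54=0.2222, 5/54=0.0926, 10/54=0.1852
Σpᵢ² = 0.1667² + 0.0185² + 0.2037² + 0.1111² + 0.2222² + 0.0926² + 0.1852² = 0.027789 + 0.000342 + 0.041494 + 0.012343 + 0.049373 + 0.008575 + 0.034299 = 0.174215
B = 1 / 0.174215 = 5.7400

5.74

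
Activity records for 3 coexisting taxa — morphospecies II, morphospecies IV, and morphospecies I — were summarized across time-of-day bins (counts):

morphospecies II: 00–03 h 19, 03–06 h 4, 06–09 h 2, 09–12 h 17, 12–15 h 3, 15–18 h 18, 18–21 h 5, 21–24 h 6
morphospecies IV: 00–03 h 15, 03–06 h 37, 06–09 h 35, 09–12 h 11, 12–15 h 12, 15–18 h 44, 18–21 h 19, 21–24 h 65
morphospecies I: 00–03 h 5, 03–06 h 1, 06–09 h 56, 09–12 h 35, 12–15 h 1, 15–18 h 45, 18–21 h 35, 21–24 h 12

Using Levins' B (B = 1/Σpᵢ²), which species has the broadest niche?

morphospecies IV

Proportions for morphospecies II (n=74): 19/74=0.2568, 4/74=0.0541, 2/74=0.0270, 17/74=0.2297, 3/74=0.0405, 18/74=0.2432, 5/74=0.0676, 6/74=0.0811
Proportions for morphospecies IV (n=238): 15/238=0.0630, 37/238=0.1555, 35/238=0.1471, 11/238=0.0462, 12/238=0.0504, 44/238=0.1849, 19/238=0.0798, 65/238=0.2731
Proportions for morphospecies I (n=190): 5/190=0.0263, 1/190=0.0053, 56/190=0.2947, 35/190=0.1842, 1/190=0.0053, 45/190=0.2368, 35/190=0.1842, 12/190=0.0632
Σp_IIᵢ² = 0.2568² + 0.0541² + 0.0270² + 0.2297² + 0.0405² + 0.2432² + 0.0676² + 0.0811² = 0.065946 + 0.002927 + 0.000729 + 0.052762 + 0.001640 + 0.059146 + 0.004570 + 0.006577 = 0.194297
B_II = 1 / 0.194297 = 5.1468
Σp_IVᵢ² = 0.0630² + 0.1555² + 0.1471² + 0.0462² + 0.0504² + 0.1849² + 0.0798² + 0.2731² = 0.003969 + 0.024180 + 0.021638 + 0.002134 + 0.002540 + 0.034188 + 0.006368 + 0.074584 = 0.169601
B_IV = 1 / 0.169601 = 5.8962
Σp_Iᵢ² = 0.0263² + 0.0053² + 0.2947² + 0.1842² + 0.0053² + 0.2368² + 0.1842² + 0.0632² = 0.000692 + 0.000028 + 0.086848 + 0.033930 + 0.000028 + 0.056074 + 0.033930 + 0.003994 = 0.215524
B_I = 1 / 0.215524 = 4.6399
Highest B → broadest niche (most generalist): morphospecies IV (B = 5.90).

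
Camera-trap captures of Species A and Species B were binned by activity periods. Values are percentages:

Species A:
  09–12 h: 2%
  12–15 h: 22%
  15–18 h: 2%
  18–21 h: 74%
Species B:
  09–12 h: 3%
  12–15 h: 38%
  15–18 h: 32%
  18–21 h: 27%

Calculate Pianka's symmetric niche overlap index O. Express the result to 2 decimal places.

0.66

Convert percentages to proportions (divide by 100).
Σ p₁ᵢp₂ᵢ = 0.0006 + 0.0836 + 0.0064 + 0.1998 = 0.2904
Σp_1ᵢ² = 0.02² + 0.22² + 0.02² + 0.74² = 0.0004 + 0.0484 + 0.0004 + 0.5476 = 0.5968
Σp_2ᵢ² = 0.03² + 0.38² + 0.32² + 0.27² = 0.0009 + 0.1444 + 0.1024 + 0.0729 = 0.3206
O = 0.2904 / √(0.5968 × 0.3206) = 0.2904 / 0.43742 = 0.6639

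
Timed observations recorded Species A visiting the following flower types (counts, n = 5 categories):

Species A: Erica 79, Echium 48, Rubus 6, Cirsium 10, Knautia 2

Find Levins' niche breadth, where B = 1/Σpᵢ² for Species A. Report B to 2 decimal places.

Proportions for Species A (n=145): 79/145=0.5448, 48/145=0.3310, 6/145=0.0414, 10/145=0.0690, 2/145=0.0138
Σpᵢ² = 0.5448² + 0.3310² + 0.0414² + 0.0690² + 0.0138² = 0.296807 + 0.109561 + 0.001714 + 0.004761 + 0.000190 = 0.413033
B = 1 / 0.413033 = 2.4211

2.42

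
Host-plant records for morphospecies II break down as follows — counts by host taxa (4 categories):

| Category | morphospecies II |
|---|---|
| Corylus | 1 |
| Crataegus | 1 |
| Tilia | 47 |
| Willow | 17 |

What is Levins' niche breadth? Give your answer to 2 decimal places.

1.74

Proportions for morphospecies II (n=66): 1/66=0.0152, 1/66=0.0152, 47/66=0.7121, 17/66=0.2576
Σpᵢ² = 0.0152² + 0.0152² + 0.7121² + 0.2576² = 0.000231 + 0.000231 + 0.507086 + 0.066358 = 0.573906
B = 1 / 0.573906 = 1.7424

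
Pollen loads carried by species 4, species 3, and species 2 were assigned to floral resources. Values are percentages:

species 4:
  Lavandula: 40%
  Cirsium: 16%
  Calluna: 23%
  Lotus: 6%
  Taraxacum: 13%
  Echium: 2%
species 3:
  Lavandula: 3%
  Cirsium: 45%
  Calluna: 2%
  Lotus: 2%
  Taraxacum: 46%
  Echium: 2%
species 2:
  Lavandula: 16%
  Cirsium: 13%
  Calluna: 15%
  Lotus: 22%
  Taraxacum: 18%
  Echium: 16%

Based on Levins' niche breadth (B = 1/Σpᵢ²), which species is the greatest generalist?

species 2

Convert percentages to proportions (divide by 100).
Σp_4ᵢ² = 0.40² + 0.16² + 0.23² + 0.06² + 0.13² + 0.02² = 0.1600 + 0.0256 + 0.0529 + 0.0036 + 0.0169 + 0.0004 = 0.2594
B_4 = 1 / 0.2594 = 3.8551
Σp_3ᵢ² = 0.03² + 0.45² + 0.02² + 0.02² + 0.46² + 0.02² = 0.0009 + 0.2025 + 0.0004 + 0.0004 + 0.2116 + 0.0004 = 0.4162
B_3 = 1 / 0.4162 = 2.4027
Σp_2ᵢ² = 0.16² + 0.13² + 0.15² + 0.22² + 0.18² + 0.16² = 0.0256 + 0.0169 + 0.0225 + 0.0484 + 0.0324 + 0.0256 = 0.1714
B_2 = 1 / 0.1714 = 5.8343
Highest B → broadest niche (most generalist): species 2 (B = 5.83).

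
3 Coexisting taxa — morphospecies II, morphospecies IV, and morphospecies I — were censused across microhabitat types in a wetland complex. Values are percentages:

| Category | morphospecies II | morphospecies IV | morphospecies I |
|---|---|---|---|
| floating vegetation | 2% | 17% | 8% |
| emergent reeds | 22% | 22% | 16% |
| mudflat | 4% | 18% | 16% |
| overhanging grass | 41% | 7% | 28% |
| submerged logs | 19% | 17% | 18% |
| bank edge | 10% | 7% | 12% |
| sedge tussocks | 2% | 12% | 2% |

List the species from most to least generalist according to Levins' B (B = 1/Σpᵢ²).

morphospecies IV > morphospecies I > morphospecies II

Convert percentages to proportions (divide by 100).
Σp_IIᵢ² = 0.02² + 0.22² + 0.04² + 0.41² + 0.19² + 0.10² + 0.02² = 0.0004 + 0.0484 + 0.0016 + 0.1681 + 0.0361 + 0.0100 + 0.0004 = 0.2650
B_II = 1 / 0.2650 = 3.7736
Σp_IVᵢ² = 0.17² + 0.22² + 0.18² + 0.07² + 0.17² + 0.07² + 0.12² = 0.0289 + 0.0484 + 0.0324 + 0.0049 + 0.0289 + 0.0049 + 0.0144 = 0.1628
B_IV = 1 / 0.1628 = 6.1425
Σp_Iᵢ² = 0.08² + 0.16² + 0.16² + 0.28² + 0.18² + 0.12² + 0.02² = 0.0064 + 0.0256 + 0.0256 + 0.0784 + 0.0324 + 0.0144 + 0.0004 = 0.1832
B_I = 1 / 0.1832 = 5.4585
Ranking by B (broadest → narrowest): morphospecies IV (6.14) > morphospecies I (5.46) > morphospecies II (3.77)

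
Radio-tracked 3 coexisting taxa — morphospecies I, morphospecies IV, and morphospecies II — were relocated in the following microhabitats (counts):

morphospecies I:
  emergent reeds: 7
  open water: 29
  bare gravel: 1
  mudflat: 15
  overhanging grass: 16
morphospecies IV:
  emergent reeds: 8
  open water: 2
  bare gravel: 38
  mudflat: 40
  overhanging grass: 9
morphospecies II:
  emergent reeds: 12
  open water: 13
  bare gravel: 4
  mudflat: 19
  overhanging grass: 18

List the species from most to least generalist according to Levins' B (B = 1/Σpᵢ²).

Proportions for morphospecies I (n=68): 7/68=0.1029, 29/68=0.4265, 1/68=0.0147, 15/68=0.2206, 16/68=0.2353
Proportions for morphospecies IV (n=97): 8/97=0.0825, 2/97=0.0206, 38/97=0.3918, 40/97=0.4124, 9/97=0.0928
Proportions for morphospecies II (n=66): 12/66=0.1818, 13/66=0.1970, 4/66=0.0606, 19/66=0.2879, 18/66=0.2727
Σp_Iᵢ² = 0.1029² + 0.4265² + 0.0147² + 0.2206² + 0.2353² = 0.010588 + 0.181902 + 0.000216 + 0.048664 + 0.055366 = 0.296736
B_I = 1 / 0.296736 = 3.3700
Σp_IVᵢ² = 0.0825² + 0.0206² + 0.3918² + 0.4124² + 0.0928² = 0.006806 + 0.000424 + 0.153507 + 0.170074 + 0.008612 = 0.339423
B_IV = 1 / 0.339423 = 2.9462
Σp_IIᵢ² = 0.1818² + 0.1970² + 0.0606² + 0.2879² + 0.2727² = 0.033051 + 0.038809 + 0.003672 + 0.082886 + 0.074365 = 0.232783
B_II = 1 / 0.232783 = 4.2958
Ranking by B (broadest → narrowest): morphospecies II (4.30) > morphospecies I (3.37) > morphospecies IV (2.95)

morphospecies II > morphospecies I > morphospecies IV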